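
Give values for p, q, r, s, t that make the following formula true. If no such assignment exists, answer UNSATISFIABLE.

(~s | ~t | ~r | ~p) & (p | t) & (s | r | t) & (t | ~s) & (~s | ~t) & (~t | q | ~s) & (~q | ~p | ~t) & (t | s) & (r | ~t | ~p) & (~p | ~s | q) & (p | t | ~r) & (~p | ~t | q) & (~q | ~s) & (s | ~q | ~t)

Case p = 0:
The clause (t) is unit, so t = 1.
The clause (~s) is unit, so s = 0.
The clause (~q) is unit, so q = 0.
Every clause is now satisfied; r is unconstrained.

p: 0; q: 0; r: 1; s: 0; t: 1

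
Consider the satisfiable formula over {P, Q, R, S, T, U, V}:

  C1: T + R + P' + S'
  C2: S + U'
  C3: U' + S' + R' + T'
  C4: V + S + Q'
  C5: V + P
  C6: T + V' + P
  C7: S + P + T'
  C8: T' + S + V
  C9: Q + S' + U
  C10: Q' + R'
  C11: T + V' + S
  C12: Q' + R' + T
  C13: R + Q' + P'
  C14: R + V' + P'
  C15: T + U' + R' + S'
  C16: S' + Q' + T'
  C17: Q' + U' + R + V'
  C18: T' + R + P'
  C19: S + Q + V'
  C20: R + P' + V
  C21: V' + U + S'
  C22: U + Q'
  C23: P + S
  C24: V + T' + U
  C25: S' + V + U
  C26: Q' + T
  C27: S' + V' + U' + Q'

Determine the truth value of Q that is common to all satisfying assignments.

Suppose Q = 1.
Unit clause (R') forces R = 0.
Unit clause (P') forces P = 0.
Unit clause (V) forces V = 1.
Unit clause (T) forces T = 1.
Unit clause (S) forces S = 1.
Now (S') is unsatisfied and unit — conflict.
So every satisfying assignment has Q = False.

False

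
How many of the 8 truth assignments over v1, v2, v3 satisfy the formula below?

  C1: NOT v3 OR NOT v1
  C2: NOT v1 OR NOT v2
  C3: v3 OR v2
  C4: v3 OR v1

2

There are 2^3 = 8 truth assignments over (v1, v2, v3).
Check each against the 4 clauses (columns in the order v1, v2, v3):
  F F F  ✗ fails (v3 OR v2)
  F F T  ✓ satisfies all
  F T F  ✗ fails (v3 OR v1)
  F T T  ✓ satisfies all
  T F F  ✗ fails (v3 OR v2)
  T F T  ✗ fails (NOT v3 OR NOT v1)
  T T F  ✗ fails (NOT v1 OR NOT v2)
  T T T  ✗ fails (NOT v3 OR NOT v1)
2 of the 8 rows are models.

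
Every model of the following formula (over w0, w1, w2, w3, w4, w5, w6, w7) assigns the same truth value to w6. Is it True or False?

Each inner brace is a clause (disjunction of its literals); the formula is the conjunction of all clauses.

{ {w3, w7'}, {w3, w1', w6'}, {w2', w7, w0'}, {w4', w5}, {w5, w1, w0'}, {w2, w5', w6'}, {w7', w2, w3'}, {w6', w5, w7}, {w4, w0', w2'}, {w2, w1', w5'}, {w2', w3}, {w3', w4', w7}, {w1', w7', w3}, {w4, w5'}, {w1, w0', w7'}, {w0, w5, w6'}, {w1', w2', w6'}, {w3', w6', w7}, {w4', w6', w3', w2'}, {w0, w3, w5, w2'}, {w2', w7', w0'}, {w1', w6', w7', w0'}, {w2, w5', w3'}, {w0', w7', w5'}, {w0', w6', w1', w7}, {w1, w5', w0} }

Suppose w6 = 1.
Case w3 = 1:
Unit clause (w7) forces w7 = 1.
Unit clause (w2) forces w2 = 1.
Unit clause (w1') forces w1 = 0.
Unit clause (w0') forces w0 = 0.
Unit clause (w5) forces w5 = 1.
But (w5') is also a unit clause — contradiction.
Backtrack on w3: now try w3 = 0.
Unit clause (w7') forces w7 = 0.
Unit clause (w1') forces w1 = 0.
Unit clause (w5) forces w5 = 1.
Unit clause (w2) forces w2 = 1.
But (w2') is also a unit clause — contradiction.
Neither w3 = 1 nor w3 = 0 works.
So every satisfying assignment has w6 = False.

False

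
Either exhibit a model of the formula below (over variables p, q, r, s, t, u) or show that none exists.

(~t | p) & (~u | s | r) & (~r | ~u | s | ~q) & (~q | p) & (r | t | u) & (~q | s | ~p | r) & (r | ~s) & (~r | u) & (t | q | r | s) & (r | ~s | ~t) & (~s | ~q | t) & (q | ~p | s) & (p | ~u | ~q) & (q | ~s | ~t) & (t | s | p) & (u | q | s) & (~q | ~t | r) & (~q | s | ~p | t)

Branch on t: set t = 1.
The clause (p) is unit, so p = 1.
Branch on r: set r = 1.
The clause (u) is unit, so u = 1.
Branch on s: set s = 1.
The clause (q) is unit, so q = 1.
Every clause now holds.

p=1,  q=1,  r=1,  s=1,  t=1,  u=1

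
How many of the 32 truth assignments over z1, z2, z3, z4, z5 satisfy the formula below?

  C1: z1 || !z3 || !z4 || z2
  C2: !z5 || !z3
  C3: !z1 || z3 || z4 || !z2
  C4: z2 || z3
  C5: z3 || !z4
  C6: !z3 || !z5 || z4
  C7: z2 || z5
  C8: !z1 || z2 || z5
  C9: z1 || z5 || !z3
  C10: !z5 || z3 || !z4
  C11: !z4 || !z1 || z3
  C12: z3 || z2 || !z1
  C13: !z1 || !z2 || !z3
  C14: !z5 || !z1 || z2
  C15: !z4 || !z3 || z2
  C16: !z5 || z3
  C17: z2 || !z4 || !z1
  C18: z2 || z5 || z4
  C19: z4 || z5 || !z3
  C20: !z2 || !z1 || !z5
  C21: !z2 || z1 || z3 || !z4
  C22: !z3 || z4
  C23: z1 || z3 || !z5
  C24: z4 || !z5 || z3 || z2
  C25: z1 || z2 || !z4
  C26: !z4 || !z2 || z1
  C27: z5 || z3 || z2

1

There are 2^5 = 32 truth assignments over (z1, z2, z3, z4, z5).
Split on z3. With z3 = true, the clauses containing z3 are satisfied and !z3 drops from the rest; 0 of the 2^4 = 16 assignments to the other variables satisfy what remains.
With z3 = false, by the same count on the reduced clause set, 1 assignment works.
Total: 0 + 1 = 1.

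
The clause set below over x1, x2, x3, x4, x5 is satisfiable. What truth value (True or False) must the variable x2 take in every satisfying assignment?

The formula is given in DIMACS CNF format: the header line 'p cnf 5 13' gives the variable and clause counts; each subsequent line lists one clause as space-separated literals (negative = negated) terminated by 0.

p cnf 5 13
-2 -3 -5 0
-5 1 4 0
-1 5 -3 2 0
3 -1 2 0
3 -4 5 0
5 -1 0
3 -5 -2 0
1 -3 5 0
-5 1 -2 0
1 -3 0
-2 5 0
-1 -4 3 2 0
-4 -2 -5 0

False

Suppose x2 = True.
From the singleton clause (x5), x5 = True.
From the singleton clause (¬x3), x3 = False.
Now (x3) is unsatisfied and unit — conflict.
So every satisfying assignment has x2 = False.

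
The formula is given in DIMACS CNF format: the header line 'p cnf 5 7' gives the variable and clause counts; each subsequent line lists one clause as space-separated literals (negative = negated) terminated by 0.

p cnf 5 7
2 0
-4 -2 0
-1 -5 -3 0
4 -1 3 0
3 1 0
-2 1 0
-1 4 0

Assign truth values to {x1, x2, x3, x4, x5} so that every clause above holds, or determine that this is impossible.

The clause (x2) is unit, so x2 = True.
The clause (¬x4) is unit, so x4 = False.
The clause (x1) is unit, so x1 = True.
But (¬x1) is also a unit clause — contradiction.

UNSATISFIABLE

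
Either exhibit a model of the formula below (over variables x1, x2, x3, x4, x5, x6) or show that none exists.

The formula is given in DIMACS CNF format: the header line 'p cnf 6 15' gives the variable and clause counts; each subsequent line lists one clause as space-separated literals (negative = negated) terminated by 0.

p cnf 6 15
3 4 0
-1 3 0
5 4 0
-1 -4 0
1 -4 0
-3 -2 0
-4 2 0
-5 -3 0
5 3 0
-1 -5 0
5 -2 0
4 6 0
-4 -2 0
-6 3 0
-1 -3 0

Case x3 = True:
From the singleton clause (¬x2), x2 = False.
From the singleton clause (¬x4), x4 = False.
From the singleton clause (x5), x5 = True.
But (¬x5) is also a unit clause — contradiction.
So x3 must be the other value — set x3 = False.
From the singleton clause (x4), x4 = True.
From the singleton clause (¬x1), x1 = False.
But (x1) is also a unit clause — contradiction.
Neither x3 = True nor x3 = False works.

UNSATISFIABLE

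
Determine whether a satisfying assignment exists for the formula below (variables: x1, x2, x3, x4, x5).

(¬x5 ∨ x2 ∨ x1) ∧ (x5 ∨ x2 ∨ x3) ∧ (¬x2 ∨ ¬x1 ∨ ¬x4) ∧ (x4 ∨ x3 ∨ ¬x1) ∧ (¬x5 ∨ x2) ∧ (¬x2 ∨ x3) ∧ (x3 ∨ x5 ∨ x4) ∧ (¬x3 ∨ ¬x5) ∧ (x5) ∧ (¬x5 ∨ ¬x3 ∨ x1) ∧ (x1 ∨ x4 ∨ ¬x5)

From the singleton clause (x5), x5 = True.
From the singleton clause (x2), x2 = True.
From the singleton clause (x3), x3 = True.
Now (¬x3) is unsatisfied and unit — conflict.
No assignment satisfies every clause.

No, unsatisfiable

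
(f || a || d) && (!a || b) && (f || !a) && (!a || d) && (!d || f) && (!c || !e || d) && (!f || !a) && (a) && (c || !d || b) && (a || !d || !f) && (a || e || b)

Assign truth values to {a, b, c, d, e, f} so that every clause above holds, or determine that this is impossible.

The clause (a) is unit, so a = true.
The clause (b) is unit, so b = true.
The clause (f) is unit, so f = true.
But (!f) is also a unit clause — contradiction.

UNSATISFIABLE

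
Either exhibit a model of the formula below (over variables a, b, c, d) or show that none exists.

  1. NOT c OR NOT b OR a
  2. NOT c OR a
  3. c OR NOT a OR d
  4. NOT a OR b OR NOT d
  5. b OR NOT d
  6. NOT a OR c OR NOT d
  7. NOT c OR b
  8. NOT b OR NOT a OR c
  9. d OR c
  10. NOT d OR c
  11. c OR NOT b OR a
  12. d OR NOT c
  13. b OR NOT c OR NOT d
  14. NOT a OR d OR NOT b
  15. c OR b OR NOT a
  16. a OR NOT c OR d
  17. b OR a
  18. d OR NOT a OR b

Try c = true.
(a) alone gives a = true.
(b) alone gives b = true.
(d) alone gives d = true.
All clauses are satisfied.

a ↦ true; b ↦ true; c ↦ true; d ↦ true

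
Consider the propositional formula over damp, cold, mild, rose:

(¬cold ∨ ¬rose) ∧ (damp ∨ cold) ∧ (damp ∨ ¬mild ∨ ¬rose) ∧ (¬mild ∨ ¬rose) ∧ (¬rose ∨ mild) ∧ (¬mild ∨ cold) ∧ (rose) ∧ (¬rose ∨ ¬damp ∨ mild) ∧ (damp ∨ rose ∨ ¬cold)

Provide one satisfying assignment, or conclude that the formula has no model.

From the singleton clause (rose), rose = True.
From the singleton clause (¬cold), cold = False.
From the singleton clause (damp), damp = True.
From the singleton clause (¬mild), mild = False.
Now (mild) is unsatisfied and unit — conflict.

UNSATISFIABLE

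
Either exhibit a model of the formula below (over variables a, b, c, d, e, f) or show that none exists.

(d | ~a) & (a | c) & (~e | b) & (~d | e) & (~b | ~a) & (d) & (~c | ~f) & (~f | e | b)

a ↦ 0,  b ↦ 1,  c ↦ 1,  d ↦ 1,  e ↦ 1,  f ↦ 0

The clause (d) is unit, so d = 1.
The clause (e) is unit, so e = 1.
The clause (b) is unit, so b = 1.
The clause (~a) is unit, so a = 0.
The clause (c) is unit, so c = 1.
The clause (~f) is unit, so f = 0.
This assignment satisfies each clause.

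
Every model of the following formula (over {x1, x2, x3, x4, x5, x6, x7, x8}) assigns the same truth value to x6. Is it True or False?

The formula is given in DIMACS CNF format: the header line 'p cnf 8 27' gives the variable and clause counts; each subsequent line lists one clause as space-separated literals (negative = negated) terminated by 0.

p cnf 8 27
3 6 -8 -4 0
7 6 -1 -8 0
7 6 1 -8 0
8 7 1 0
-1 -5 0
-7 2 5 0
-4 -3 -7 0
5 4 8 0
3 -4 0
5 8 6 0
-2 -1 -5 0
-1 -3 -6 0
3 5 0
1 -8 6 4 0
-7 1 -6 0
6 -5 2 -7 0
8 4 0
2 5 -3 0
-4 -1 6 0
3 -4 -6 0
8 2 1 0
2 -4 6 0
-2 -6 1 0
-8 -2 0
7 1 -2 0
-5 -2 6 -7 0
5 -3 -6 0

True

Suppose x6 = False.
Case x1 = False:
Case x7 = True:
Case x2 = True:
From the singleton clause (¬x8), x8 = False.
From the singleton clause (x5), x5 = True.
But (¬x5) is also a unit clause — contradiction.
That branch fails; take x2 = False instead.
From the singleton clause (x5), x5 = True.
But (¬x5) is also a unit clause — contradiction.
Neither x2 = True nor x2 = False works.
That branch fails; take x7 = False instead.
From the singleton clause (¬x8), x8 = False.
But (x8) is also a unit clause — contradiction.
Neither x7 = True nor x7 = False works.
That branch fails; take x1 = True instead.
From the singleton clause (¬x5), x5 = False.
From the singleton clause (x8), x8 = True.
From the singleton clause (x7), x7 = True.
From the singleton clause (x2), x2 = True.
But (¬x2) is also a unit clause — contradiction.
Neither x1 = True nor x1 = False works.
So every satisfying assignment has x6 = True.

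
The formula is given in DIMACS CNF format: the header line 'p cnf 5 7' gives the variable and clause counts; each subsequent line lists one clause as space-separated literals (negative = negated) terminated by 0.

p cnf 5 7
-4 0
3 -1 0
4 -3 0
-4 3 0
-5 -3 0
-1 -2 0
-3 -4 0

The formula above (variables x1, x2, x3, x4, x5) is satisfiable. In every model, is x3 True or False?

False

Suppose x3 = True.
The clause (¬x4) is unit, so x4 = False.
But (x4) is also a unit clause — contradiction.
So every satisfying assignment has x3 = False.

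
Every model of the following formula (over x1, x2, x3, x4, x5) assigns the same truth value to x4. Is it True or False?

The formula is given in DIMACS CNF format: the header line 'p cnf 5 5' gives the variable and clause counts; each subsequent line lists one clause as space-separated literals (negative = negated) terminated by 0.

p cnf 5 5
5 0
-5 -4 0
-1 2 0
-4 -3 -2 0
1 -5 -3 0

Suppose x4 = True.
From the singleton clause (x5), x5 = True.
Now (¬x5) is unsatisfied and unit — conflict.
So every satisfying assignment has x4 = False.

False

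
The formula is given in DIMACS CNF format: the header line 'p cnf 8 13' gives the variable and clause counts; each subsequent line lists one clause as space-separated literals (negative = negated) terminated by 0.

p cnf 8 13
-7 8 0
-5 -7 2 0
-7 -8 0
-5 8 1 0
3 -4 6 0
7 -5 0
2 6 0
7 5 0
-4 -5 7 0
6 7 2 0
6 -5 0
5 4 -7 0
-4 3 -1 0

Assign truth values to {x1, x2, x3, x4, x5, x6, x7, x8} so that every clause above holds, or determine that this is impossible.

Suppose x7 = False.
From the singleton clause (¬x5), x5 = False.
That conflicts with the unit clause (x5).
Backtrack on x7: now try x7 = True.
From the singleton clause (x8), x8 = True.
That conflicts with the unit clause (¬x8).
Both values of x7 lead to a conflict.

UNSATISFIABLE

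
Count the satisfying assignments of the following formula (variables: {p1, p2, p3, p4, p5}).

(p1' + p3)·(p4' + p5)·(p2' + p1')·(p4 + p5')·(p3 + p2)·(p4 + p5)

There are 2^5 = 32 truth assignments over (p1, p2, p3, p4, p5).
Split on p2. With p2 = 1, the clauses containing p2 are satisfied and p2' drops from the rest; 2 of the 2^4 = 16 assignments to the other variables satisfy what remains.
With p2 = 0, by the same count on the reduced clause set, 2 assignments work.
(One model: p1=F, p2=F, p3=T, p4=T, p5=T.)
Total: 2 + 2 = 4.

4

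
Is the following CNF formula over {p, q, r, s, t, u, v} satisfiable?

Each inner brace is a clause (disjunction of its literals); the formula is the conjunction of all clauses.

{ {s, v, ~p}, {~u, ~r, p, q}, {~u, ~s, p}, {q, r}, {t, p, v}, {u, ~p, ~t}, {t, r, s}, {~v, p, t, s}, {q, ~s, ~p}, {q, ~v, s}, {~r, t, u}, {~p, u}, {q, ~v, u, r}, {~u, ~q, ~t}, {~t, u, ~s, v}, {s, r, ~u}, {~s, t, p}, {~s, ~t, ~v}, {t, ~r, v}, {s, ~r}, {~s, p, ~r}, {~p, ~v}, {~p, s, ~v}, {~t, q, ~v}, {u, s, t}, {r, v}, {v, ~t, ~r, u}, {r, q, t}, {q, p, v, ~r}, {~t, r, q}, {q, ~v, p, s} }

Satisfiable

Case q = 1:
Case p = 0:
Case u = 0:
Case t = 1:
Case s = 0:
From the singleton clause (~r), r = 0.
From the singleton clause (v), v = 1.
Every clause now holds.
A satisfying assignment: p=0; q=1; r=0; s=0; t=1; u=0; v=1.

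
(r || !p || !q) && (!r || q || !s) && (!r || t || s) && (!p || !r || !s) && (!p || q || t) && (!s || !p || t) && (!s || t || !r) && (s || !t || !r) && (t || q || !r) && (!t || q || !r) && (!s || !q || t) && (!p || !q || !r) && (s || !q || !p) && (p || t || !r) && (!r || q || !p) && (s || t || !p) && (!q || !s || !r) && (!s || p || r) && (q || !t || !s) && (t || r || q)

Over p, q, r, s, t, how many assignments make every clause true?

There are 2^5 = 32 truth assignments over (p, q, r, s, t).
Split on p. With p = true, the clauses containing p are satisfied and !p drops from the rest; 1 of the 2^4 = 16 assignments to the other variables satisfy what remains.
With p = false, by the same count on the reduced clause set, 3 assignments work.
(One model: p=F, q=F, r=F, s=F, t=T.)
Total: 1 + 3 = 4.

4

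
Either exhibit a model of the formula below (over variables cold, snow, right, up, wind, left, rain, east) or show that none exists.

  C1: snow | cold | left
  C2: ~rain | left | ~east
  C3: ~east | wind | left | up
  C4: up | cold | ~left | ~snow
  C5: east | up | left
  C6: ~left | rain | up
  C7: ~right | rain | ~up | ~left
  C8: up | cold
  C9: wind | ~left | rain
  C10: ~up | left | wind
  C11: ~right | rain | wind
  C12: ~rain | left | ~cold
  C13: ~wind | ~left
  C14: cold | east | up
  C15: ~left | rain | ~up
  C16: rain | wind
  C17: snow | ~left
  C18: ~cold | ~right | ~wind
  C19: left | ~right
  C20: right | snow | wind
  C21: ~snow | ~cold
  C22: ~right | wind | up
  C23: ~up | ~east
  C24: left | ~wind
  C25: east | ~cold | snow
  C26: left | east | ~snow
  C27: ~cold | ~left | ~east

Branch on up: set up = 1.
From the singleton clause (~east), east = 0.
Branch on left: set left = 1.
From the singleton clause (~wind), wind = 0.
From the singleton clause (rain), rain = 1.
From the singleton clause (snow), snow = 1.
From the singleton clause (~cold), cold = 0.
Every clause is now satisfied; right is unconstrained.

cold=0,  snow=1,  right=1,  up=1,  wind=0,  left=1,  rain=1,  east=0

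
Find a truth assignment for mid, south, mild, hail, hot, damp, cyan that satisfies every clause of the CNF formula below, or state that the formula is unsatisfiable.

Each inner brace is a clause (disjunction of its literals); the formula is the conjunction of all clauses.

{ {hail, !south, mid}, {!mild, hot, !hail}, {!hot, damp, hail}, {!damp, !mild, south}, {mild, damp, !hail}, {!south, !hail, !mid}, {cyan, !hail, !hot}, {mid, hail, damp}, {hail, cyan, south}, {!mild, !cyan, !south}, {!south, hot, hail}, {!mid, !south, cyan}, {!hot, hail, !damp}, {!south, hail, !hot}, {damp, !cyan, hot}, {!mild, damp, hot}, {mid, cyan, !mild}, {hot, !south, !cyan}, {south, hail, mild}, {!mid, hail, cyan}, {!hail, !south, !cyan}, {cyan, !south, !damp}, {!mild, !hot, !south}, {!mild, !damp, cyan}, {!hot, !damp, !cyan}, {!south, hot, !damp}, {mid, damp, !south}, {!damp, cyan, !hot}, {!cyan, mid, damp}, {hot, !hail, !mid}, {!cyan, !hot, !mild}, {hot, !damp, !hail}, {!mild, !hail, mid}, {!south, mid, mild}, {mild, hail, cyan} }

UNSATISFIABLE

Suppose hail = true.
Suppose mild = false.
Unit clause (damp) forces damp = true.
Unit clause (hot) forces hot = true.
Unit clause (cyan) forces cyan = true.
Now (!cyan) is unsatisfied and unit — conflict.
Backtrack on mild: now try mild = true.
Unit clause (hot) forces hot = true.
Unit clause (cyan) forces cyan = true.
Now (!cyan) is unsatisfied and unit — conflict.
Neither mild = true nor mild = false works.
Backtrack on hail: now try hail = false.
Suppose south = false.
Unit clause (cyan) forces cyan = true.
Unit clause (mild) forces mild = true.
Unit clause (!damp) forces damp = false.
Unit clause (!hot) forces hot = false.
Now (hot) is unsatisfied and unit — conflict.
Backtrack on south: now try south = true.
Unit clause (mid) forces mid = true.
Unit clause (hot) forces hot = true.
Now (!hot) is unsatisfied and unit — conflict.
Neither south = true nor south = false works.
Neither hail = true nor hail = false works.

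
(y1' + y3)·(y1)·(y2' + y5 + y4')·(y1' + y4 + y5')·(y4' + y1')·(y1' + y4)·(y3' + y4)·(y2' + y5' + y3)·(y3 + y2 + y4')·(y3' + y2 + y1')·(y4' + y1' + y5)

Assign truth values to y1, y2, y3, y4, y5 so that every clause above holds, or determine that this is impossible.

Unit clause (y1) forces y1 = 1.
Unit clause (y3) forces y3 = 1.
Unit clause (y4') forces y4 = 0.
But (y4) is also a unit clause — contradiction.

UNSATISFIABLE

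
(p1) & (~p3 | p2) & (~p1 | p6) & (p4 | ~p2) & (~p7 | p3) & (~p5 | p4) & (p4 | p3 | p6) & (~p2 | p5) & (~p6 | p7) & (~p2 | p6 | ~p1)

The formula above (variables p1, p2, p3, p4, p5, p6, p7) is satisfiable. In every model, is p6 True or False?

Suppose p6 = 0.
(p1) alone gives p1 = 1.
Now (~p1) is unsatisfied and unit — conflict.
So every satisfying assignment has p6 = True.

True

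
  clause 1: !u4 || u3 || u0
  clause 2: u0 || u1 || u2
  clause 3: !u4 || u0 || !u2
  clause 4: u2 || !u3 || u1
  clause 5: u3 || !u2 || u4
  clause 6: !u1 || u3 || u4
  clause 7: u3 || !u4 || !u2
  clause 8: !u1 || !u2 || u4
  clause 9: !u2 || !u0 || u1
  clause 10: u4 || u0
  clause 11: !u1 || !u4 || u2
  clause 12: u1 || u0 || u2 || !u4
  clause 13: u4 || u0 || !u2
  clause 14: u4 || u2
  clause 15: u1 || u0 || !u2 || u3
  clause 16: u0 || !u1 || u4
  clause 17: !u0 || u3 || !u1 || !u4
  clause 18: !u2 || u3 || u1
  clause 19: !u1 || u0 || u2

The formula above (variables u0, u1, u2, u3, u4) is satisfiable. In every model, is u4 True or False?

True

Suppose u4 = false.
Unit clause (u0) forces u0 = true.
Unit clause (u2) forces u2 = true.
Unit clause (u3) forces u3 = true.
Unit clause (!u1) forces u1 = false.
Now (u1) is unsatisfied and unit — conflict.
So every satisfying assignment has u4 = True.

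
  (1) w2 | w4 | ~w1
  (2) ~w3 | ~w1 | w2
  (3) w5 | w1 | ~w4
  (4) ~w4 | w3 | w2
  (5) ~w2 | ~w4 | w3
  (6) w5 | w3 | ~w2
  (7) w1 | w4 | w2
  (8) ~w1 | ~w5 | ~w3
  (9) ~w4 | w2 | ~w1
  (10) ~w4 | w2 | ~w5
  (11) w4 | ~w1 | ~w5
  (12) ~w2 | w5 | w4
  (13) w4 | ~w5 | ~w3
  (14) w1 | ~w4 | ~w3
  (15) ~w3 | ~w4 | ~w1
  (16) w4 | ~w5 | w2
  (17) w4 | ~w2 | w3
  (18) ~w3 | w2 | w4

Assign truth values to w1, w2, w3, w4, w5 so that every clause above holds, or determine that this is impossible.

Branch on w2: set w2 = 1.
Branch on w4: set w4 = 0.
From the singleton clause (w5), w5 = 1.
From the singleton clause (~w1), w1 = 0.
From the singleton clause (~w3), w3 = 0.
Now (w3) is unsatisfied and unit — conflict.
Backtrack on w4: now try w4 = 1.
From the singleton clause (w3), w3 = 1.
From the singleton clause (w1), w1 = 1.
Now (~w1) is unsatisfied and unit — conflict.
Either choice for w4 ends in contradiction.
Backtrack on w2: now try w2 = 0.
Branch on w4: set w4 = 1.
From the singleton clause (w3), w3 = 1.
From the singleton clause (~w1), w1 = 0.
Now (w1) is unsatisfied and unit — conflict.
Backtrack on w4: now try w4 = 0.
From the singleton clause (~w1), w1 = 0.
Now (w1) is unsatisfied and unit — conflict.
Either choice for w4 ends in contradiction.
Either choice for w2 ends in contradiction.

UNSATISFIABLE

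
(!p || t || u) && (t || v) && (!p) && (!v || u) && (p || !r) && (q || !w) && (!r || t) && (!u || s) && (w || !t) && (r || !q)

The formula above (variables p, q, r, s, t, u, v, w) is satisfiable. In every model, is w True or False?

False

Suppose w = true.
(!p) alone gives p = false.
(!r) alone gives r = false.
(q) alone gives q = true.
Now (!q) is unsatisfied and unit — conflict.
So every satisfying assignment has w = False.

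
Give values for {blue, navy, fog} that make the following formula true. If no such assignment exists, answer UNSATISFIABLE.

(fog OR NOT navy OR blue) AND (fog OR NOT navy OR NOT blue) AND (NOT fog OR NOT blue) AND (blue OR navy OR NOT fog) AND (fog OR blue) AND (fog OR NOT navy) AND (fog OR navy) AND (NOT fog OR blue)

UNSATISFIABLE

Try fog = false.
From the singleton clause (blue), blue = true.
From the singleton clause (NOT navy), navy = false.
But (navy) is also a unit clause — contradiction.
So fog must be the other value — set fog = true.
From the singleton clause (NOT blue), blue = false.
But (blue) is also a unit clause — contradiction.
Both values of fog lead to a conflict.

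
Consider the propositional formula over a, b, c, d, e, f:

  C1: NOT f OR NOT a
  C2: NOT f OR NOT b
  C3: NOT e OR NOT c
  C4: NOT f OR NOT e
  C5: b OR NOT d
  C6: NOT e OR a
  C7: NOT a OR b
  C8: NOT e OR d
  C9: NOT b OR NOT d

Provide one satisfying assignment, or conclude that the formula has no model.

Suppose f = false.
Suppose e = false.
Suppose b = true.
(NOT d) alone gives d = false.
Every clause is now satisfied; a, c are unconstrained.

a=true; b=true; c=true; d=false; e=false; f=false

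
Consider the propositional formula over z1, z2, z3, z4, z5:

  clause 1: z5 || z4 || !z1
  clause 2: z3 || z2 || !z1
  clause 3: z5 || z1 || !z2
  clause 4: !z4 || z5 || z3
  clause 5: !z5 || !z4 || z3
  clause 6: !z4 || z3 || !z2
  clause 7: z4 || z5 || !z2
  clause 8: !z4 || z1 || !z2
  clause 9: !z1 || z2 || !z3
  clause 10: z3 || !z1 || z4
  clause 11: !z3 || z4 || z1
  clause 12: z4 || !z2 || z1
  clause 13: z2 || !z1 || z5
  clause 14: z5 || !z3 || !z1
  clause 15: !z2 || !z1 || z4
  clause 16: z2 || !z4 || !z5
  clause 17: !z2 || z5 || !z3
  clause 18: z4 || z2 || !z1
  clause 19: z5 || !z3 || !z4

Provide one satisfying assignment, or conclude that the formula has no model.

z1=false,  z2=false,  z3=false,  z4=false,  z5=true

Case z5 = true:
Case z4 = false:
Case z3 = false:
Unit clause (!z1) forces z1 = false.
Unit clause (!z2) forces z2 = false.
This assignment satisfies each clause.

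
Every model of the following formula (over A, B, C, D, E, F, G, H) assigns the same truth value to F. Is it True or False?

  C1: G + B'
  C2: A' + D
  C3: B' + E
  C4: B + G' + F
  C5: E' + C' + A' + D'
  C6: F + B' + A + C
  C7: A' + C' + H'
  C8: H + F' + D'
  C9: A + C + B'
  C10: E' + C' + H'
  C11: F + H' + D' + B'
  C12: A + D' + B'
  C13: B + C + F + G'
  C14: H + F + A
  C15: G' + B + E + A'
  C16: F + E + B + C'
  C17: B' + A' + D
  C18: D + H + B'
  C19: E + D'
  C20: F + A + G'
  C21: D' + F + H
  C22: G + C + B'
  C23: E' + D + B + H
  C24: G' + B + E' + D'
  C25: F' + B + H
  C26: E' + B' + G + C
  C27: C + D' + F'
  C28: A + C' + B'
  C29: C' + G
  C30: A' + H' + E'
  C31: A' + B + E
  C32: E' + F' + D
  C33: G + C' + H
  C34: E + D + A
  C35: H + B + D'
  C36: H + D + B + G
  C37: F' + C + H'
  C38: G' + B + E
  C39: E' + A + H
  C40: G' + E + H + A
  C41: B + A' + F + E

False

Suppose F = 1.
Try G = 1.
Try A = 0.
Try B = 0.
(H) alone gives H = 1.
(C) alone gives C = 1.
(E') alone gives E = 0.
Now (E) is unsatisfied and unit — conflict.
Backtrack on B: now try B = 1.
(E) alone gives E = 1.
(C) alone gives C = 1.
Now (C') is unsatisfied and unit — conflict.
Neither B = 1 nor B = 0 works.
Backtrack on A: now try A = 1.
(D) alone gives D = 1.
(H) alone gives H = 1.
(C') alone gives C = 0.
Now (C) is unsatisfied and unit — conflict.
Neither A = 1 nor A = 0 works.
Backtrack on G: now try G = 0.
(B') alone gives B = 0.
(H) alone gives H = 1.
(C') alone gives C = 0.
Now (C) is unsatisfied and unit — conflict.
Neither G = 1 nor G = 0 works.
So every satisfying assignment has F = False.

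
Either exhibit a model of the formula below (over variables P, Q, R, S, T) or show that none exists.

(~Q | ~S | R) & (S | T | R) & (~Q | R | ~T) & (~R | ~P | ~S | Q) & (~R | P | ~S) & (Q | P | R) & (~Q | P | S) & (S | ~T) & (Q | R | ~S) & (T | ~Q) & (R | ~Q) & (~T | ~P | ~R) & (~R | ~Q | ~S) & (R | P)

Case S = 0:
The clause (~T) is unit, so T = 0.
The clause (R) is unit, so R = 1.
The clause (~Q) is unit, so Q = 0.
All clauses hold; P can take either value.

P=0,  Q=0,  R=1,  S=0,  T=0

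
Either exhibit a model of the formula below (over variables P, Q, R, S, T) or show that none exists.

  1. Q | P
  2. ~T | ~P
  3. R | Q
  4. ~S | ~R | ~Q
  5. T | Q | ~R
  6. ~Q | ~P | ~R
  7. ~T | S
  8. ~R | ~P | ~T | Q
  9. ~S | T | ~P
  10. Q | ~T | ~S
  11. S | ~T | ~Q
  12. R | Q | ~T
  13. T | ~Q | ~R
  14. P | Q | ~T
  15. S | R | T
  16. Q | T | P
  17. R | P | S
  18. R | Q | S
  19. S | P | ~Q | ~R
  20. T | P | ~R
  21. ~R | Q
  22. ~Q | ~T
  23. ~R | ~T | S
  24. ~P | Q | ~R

P ↦ 0,  Q ↦ 1,  R ↦ 0,  S ↦ 1,  T ↦ 0

Case Q = 1:
From the singleton clause (~T), T = 0.
From the singleton clause (~R), R = 0.
From the singleton clause (S), S = 1.
From the singleton clause (~P), P = 0.
All clauses are satisfied.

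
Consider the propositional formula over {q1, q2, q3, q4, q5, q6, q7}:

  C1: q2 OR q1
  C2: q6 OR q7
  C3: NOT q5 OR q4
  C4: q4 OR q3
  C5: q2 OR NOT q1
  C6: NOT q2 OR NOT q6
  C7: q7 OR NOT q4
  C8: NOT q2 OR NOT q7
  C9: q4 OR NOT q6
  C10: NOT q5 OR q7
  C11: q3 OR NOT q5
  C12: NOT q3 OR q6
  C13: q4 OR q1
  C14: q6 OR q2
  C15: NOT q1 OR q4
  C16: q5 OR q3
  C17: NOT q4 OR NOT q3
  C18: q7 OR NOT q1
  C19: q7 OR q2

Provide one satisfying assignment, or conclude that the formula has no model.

Case q2 = true:
(NOT q6) alone gives q6 = false.
(q7) alone gives q7 = true.
That conflicts with the unit clause (NOT q7).
Backtrack on q2: now try q2 = false.
(q1) alone gives q1 = true.
That conflicts with the unit clause (NOT q1).
Neither q2 = true nor q2 = false works.

UNSATISFIABLE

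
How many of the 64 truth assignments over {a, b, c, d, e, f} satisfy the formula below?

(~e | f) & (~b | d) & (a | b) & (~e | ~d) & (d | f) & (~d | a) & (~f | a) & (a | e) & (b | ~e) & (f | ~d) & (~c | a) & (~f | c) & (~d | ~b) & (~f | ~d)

There are 2^6 = 64 truth assignments over (a, b, c, d, e, f).
Split on e. With e = 1, the clauses containing e are satisfied and ~e drops from the rest; 0 of the 2^5 = 32 assignments to the other variables satisfy what remains.
With e = 0, by the same count on the reduced clause set, 1 assignment works.
Total: 0 + 1 = 1.

1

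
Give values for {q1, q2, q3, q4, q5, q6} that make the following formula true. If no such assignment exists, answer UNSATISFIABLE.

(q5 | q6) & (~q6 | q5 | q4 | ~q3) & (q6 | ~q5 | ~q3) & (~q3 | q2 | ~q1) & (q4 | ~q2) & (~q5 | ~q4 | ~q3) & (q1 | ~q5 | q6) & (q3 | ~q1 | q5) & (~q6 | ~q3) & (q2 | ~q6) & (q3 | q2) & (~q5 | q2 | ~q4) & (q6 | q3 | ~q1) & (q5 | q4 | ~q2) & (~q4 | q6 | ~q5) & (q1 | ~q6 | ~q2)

q1 ↦ 1, q2 ↦ 1, q3 ↦ 0, q4 ↦ 1, q5 ↦ 1, q6 ↦ 1

Try q5 = 1.
Try q6 = 1.
Unit clause (~q3) forces q3 = 0.
Unit clause (q2) forces q2 = 1.
Unit clause (q4) forces q4 = 1.
Unit clause (q1) forces q1 = 1.
Every clause now holds.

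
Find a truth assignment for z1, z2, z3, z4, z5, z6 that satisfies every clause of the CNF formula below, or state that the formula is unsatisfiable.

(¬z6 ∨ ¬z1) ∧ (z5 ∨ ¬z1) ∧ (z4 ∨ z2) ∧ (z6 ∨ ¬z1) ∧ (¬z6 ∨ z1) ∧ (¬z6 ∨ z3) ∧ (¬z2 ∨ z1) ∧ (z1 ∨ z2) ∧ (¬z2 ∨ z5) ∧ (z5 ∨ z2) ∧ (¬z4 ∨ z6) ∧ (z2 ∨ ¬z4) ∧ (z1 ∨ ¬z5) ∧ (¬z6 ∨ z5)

Case z6 = False:
Unit clause (¬z1) forces z1 = False.
Unit clause (¬z2) forces z2 = False.
Now (z2) is unsatisfied and unit — conflict.
That branch fails; take z6 = True instead.
Unit clause (¬z1) forces z1 = False.
Now (z1) is unsatisfied and unit — conflict.
Neither z6 = True nor z6 = False works.

UNSATISFIABLE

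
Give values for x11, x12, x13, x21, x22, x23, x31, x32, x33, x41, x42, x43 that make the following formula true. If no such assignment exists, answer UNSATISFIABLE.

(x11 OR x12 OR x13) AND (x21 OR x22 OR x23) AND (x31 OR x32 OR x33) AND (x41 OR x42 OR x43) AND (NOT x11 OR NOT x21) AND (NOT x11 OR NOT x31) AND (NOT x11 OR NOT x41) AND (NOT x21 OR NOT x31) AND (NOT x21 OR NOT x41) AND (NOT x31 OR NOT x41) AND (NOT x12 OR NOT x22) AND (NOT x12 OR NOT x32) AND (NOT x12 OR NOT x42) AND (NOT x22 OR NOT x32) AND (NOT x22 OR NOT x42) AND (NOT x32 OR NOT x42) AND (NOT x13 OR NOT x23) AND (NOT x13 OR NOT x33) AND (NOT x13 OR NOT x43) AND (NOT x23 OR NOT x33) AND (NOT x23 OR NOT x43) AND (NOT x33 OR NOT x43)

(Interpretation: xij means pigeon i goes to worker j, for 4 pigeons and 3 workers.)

UNSATISFIABLE

Branch on x11: set x11 = false.
Branch on x12: set x12 = true.
(NOT x22) alone gives x22 = false.
(NOT x32) alone gives x32 = false.
(NOT x42) alone gives x42 = false.
Branch on x21: set x21 = true.
(NOT x31) alone gives x31 = false.
(x33) alone gives x33 = true.
(NOT x41) alone gives x41 = false.
(x43) alone gives x43 = true.
That conflicts with the unit clause (NOT x43).
That branch fails; take x21 = false instead.
(x23) alone gives x23 = true.
(NOT x13) alone gives x13 = false.
(NOT x33) alone gives x33 = false.
(x31) alone gives x31 = true.
(NOT x41) alone gives x41 = false.
(x43) alone gives x43 = true.
That conflicts with the unit clause (NOT x43).
Neither x21 = true nor x21 = false works.
That branch fails; take x12 = false instead.
(x13) alone gives x13 = true.
(NOT x23) alone gives x23 = false.
(NOT x33) alone gives x33 = false.
(NOT x43) alone gives x43 = false.
Branch on x21: set x21 = true.
(NOT x31) alone gives x31 = false.
(x32) alone gives x32 = true.
(NOT x41) alone gives x41 = false.
(x42) alone gives x42 = true.
That conflicts with the unit clause (NOT x42).
That branch fails; take x21 = false instead.
(x22) alone gives x22 = true.
(NOT x32) alone gives x32 = false.
(x31) alone gives x31 = true.
(NOT x41) alone gives x41 = false.
(x42) alone gives x42 = true.
That conflicts with the unit clause (NOT x42).
Neither x21 = true nor x21 = false works.
Neither x12 = true nor x12 = false works.
That branch fails; take x11 = true instead.
(NOT x21) alone gives x21 = false.
(NOT x31) alone gives x31 = false.
(NOT x41) alone gives x41 = false.
Branch on x22: set x22 = true.
(NOT x12) alone gives x12 = false.
(NOT x32) alone gives x32 = false.
(x33) alone gives x33 = true.
(NOT x42) alone gives x42 = false.
(x43) alone gives x43 = true.
That conflicts with the unit clause (NOT x43).
That branch fails; take x22 = false instead.
(x23) alone gives x23 = true.
(NOT x13) alone gives x13 = false.
(NOT x33) alone gives x33 = false.
(x32) alone gives x32 = true.
(NOT x12) alone gives x12 = false.
(NOT x42) alone gives x42 = false.
(x43) alone gives x43 = true.
That conflicts with the unit clause (NOT x43).
Neither x22 = true nor x22 = false works.
Neither x11 = true nor x11 = false works.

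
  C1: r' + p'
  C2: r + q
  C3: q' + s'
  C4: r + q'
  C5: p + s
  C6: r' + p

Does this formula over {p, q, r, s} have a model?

No, unsatisfiable

Branch on r: set r = 0.
(q) alone gives q = 1.
That conflicts with the unit clause (q').
So r must be the other value — set r = 1.
(p') alone gives p = 0.
That conflicts with the unit clause (p).
Neither r = 1 nor r = 0 works.
No assignment satisfies every clause.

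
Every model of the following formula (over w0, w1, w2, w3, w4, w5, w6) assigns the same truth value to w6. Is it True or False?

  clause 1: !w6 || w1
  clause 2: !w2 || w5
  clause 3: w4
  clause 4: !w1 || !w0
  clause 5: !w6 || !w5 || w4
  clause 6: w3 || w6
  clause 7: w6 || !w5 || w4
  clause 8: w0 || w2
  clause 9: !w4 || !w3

Suppose w6 = false.
Unit clause (w4) forces w4 = true.
Unit clause (w3) forces w3 = true.
That conflicts with the unit clause (!w3).
So every satisfying assignment has w6 = True.

True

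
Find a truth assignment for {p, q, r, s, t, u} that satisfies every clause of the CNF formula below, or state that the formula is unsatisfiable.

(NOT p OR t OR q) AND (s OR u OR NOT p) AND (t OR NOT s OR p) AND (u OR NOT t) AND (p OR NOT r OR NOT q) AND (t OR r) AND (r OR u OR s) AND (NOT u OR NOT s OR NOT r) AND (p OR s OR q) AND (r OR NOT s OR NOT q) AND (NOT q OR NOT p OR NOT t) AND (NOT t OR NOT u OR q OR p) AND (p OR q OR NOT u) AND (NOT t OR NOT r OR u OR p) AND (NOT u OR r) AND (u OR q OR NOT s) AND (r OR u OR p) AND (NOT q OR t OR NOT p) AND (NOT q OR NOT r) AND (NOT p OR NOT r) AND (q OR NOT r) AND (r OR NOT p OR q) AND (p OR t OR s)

UNSATISFIABLE

Branch on u: set u = true.
From the singleton clause (r), r = true.
From the singleton clause (NOT s), s = false.
From the singleton clause (NOT q), q = false.
Now (q) is unsatisfied and unit — conflict.
Backtrack on u: now try u = false.
From the singleton clause (NOT t), t = false.
From the singleton clause (r), r = true.
From the singleton clause (NOT q), q = false.
Now (q) is unsatisfied and unit — conflict.
Neither u = true nor u = false works.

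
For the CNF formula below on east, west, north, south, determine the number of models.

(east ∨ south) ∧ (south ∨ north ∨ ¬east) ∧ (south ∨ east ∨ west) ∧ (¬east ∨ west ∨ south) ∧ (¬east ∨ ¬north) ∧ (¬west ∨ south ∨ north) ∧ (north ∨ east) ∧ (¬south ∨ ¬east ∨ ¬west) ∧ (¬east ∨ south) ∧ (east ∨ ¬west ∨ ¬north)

2

There are 2^4 = 16 truth assignments over (east, west, north, south).
Check each against the 10 clauses (columns in the order east, west, north, south):
  F F F F  ✗ fails (east ∨ south)
  F F F T  ✗ fails (north ∨ east)
  F F T F  ✗ fails (east ∨ south)
  F F T T  ✓ satisfies all
  F T F F  ✗ fails (east ∨ south)
  F T F T  ✗ fails (north ∨ east)
  F T T F  ✗ fails (east ∨ south)
  F T T T  ✗ fails (east ∨ ¬west ∨ ¬north)
  T F F F  ✗ fails (south ∨ north ∨ ¬east)
  T F F T  ✓ satisfies all
  T F T F  ✗ fails (¬east ∨ west ∨ south)
  T F T T  ✗ fails (¬east ∨ ¬north)
  T T F F  ✗ fails (south ∨ north ∨ ¬east)
  T T F T  ✗ fails (¬south ∨ ¬east ∨ ¬west)
  T T T F  ✗ fails (¬east ∨ ¬north)
  T T T T  ✗ fails (¬east ∨ ¬north)
2 of the 16 rows are models.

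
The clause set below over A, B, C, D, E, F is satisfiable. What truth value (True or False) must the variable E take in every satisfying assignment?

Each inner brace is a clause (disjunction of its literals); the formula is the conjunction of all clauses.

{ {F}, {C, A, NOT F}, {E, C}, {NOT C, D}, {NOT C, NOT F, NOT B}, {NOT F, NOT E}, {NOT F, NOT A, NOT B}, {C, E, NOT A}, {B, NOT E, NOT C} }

Suppose E = true.
From the singleton clause (F), F = true.
But (NOT F) is also a unit clause — contradiction.
So every satisfying assignment has E = False.

False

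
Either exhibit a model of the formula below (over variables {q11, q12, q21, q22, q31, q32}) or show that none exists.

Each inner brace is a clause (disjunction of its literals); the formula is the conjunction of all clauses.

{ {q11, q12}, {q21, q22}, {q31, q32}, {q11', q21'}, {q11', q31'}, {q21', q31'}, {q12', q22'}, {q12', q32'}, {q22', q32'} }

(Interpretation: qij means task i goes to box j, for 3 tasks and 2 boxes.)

UNSATISFIABLE

Try q11 = 1.
The clause (q21') is unit, so q21 = 0.
The clause (q22) is unit, so q22 = 1.
The clause (q31') is unit, so q31 = 0.
The clause (q32) is unit, so q32 = 1.
Now (q32') is unsatisfied and unit — conflict.
That branch fails; take q11 = 0 instead.
The clause (q12) is unit, so q12 = 1.
The clause (q22') is unit, so q22 = 0.
The clause (q21) is unit, so q21 = 1.
The clause (q31') is unit, so q31 = 0.
The clause (q32) is unit, so q32 = 1.
Now (q32') is unsatisfied and unit — conflict.
Both values of q11 lead to a conflict.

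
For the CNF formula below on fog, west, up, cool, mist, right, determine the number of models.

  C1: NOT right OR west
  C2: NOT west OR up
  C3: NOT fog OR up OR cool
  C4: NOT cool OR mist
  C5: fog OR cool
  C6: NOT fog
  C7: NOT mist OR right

1

There are 2^6 = 64 truth assignments over (fog, west, up, cool, mist, right).
Split on west. With west = true, the clauses containing west are satisfied and NOT west drops from the rest; 1 of the 2^5 = 32 assignments to the other variables satisfy what remains.
With west = false, by the same count on the reduced clause set, 0 assignments work.
(One model: fog=F, west=T, up=T, cool=T, mist=T, right=T.)
Total: 1 + 0 = 1.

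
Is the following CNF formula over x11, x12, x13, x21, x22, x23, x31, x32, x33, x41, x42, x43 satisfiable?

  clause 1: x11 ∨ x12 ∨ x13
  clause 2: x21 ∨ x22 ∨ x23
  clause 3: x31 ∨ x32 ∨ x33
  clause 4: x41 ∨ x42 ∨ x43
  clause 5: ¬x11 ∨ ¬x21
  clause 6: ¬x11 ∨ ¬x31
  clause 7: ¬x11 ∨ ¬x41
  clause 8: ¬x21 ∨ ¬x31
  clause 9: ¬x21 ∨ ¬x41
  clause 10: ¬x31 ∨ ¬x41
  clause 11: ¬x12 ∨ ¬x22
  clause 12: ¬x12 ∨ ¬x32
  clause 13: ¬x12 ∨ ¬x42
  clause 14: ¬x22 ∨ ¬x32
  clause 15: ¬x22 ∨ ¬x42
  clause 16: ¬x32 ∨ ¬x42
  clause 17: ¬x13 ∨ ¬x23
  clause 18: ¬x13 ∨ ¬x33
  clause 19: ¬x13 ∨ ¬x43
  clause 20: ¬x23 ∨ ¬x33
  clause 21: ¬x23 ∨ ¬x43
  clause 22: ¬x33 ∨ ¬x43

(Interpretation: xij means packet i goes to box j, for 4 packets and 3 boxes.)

Suppose x11 = False.
Suppose x12 = True.
From the singleton clause (¬x22), x22 = False.
From the singleton clause (¬x32), x32 = False.
From the singleton clause (¬x42), x42 = False.
Suppose x21 = True.
From the singleton clause (¬x31), x31 = False.
From the singleton clause (x33), x33 = True.
From the singleton clause (¬x41), x41 = False.
From the singleton clause (x43), x43 = True.
That conflicts with the unit clause (¬x43).
So x21 must be the other value — set x21 = False.
From the singleton clause (x23), x23 = True.
From the singleton clause (¬x13), x13 = False.
From the singleton clause (¬x33), x33 = False.
From the singleton clause (x31), x31 = True.
From the singleton clause (¬x41), x41 = False.
From the singleton clause (x43), x43 = True.
That conflicts with the unit clause (¬x43).
Both values of x21 lead to a conflict.
So x12 must be the other value — set x12 = False.
From the singleton clause (x13), x13 = True.
From the singleton clause (¬x23), x23 = False.
From the singleton clause (¬x33), x33 = False.
From the singleton clause (¬x43), x43 = False.
Suppose x21 = True.
From the singleton clause (¬x31), x31 = False.
From the singleton clause (x32), x32 = True.
From the singleton clause (¬x41), x41 = False.
From the singleton clause (x42), x42 = True.
That conflicts with the unit clause (¬x42).
So x21 must be the other value — set x21 = False.
From the singleton clause (x22), x22 = True.
From the singleton clause (¬x32), x32 = False.
From the singleton clause (x31), x31 = True.
From the singleton clause (¬x41), x41 = False.
From the singleton clause (x42), x42 = True.
That conflicts with the unit clause (¬x42).
Both values of x21 lead to a conflict.
Both values of x12 lead to a conflict.
So x11 must be the other value — set x11 = True.
From the singleton clause (¬x21), x21 = False.
From the singleton clause (¬x31), x31 = False.
From the singleton clause (¬x41), x41 = False.
Suppose x22 = True.
From the singleton clause (¬x12), x12 = False.
From the singleton clause (¬x32), x32 = False.
From the singleton clause (x33), x33 = True.
From the singleton clause (¬x42), x42 = False.
From the singleton clause (x43), x43 = True.
That conflicts with the unit clause (¬x43).
So x22 must be the other value — set x22 = False.
From the singleton clause (x23), x23 = True.
From the singleton clause (¬x13), x13 = False.
From the singleton clause (¬x33), x33 = False.
From the singleton clause (x32), x32 = True.
From the singleton clause (¬x12), x12 = False.
From the singleton clause (¬x42), x42 = False.
From the singleton clause (x43), x43 = True.
That conflicts with the unit clause (¬x43).
Both values of x22 lead to a conflict.
Both values of x11 lead to a conflict.
No assignment satisfies every clause.

No, unsatisfiable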